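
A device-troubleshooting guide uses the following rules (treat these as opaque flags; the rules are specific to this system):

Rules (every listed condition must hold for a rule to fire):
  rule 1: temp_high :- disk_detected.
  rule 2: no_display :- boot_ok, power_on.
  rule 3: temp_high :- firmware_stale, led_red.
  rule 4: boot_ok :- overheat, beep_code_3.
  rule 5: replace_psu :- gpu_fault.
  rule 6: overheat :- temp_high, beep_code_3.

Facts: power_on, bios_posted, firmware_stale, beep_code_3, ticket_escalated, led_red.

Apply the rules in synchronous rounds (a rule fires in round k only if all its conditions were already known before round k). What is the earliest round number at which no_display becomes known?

4

Round 1 fires rule 3, giving temp_high.
Round 2 fires rule 6, giving overheat.
Round 3 fires rule 4, giving boot_ok.
Round 4 fires rule 2, giving no_display.
no_display first appears in round 4.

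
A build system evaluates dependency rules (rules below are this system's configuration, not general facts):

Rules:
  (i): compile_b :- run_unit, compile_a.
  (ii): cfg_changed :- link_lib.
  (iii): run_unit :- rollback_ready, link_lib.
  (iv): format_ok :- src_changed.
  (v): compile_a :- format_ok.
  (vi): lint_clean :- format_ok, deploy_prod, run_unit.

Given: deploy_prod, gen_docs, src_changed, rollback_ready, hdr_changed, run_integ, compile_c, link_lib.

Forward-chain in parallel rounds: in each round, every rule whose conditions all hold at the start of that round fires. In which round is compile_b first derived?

3

Round 1: (ii) [cfg_changed :- link_lib.]; (iii) [run_unit :- rollback_ready, link_lib.]; (iv) [format_ok :- src_changed.]. New: cfg_changed, run_unit, format_ok.
Round 2: (v) [compile_a :- format_ok.]; (vi) [lint_clean :- format_ok, deploy_prod, run_unit.]. New: compile_a, lint_clean.
Round 3: (i) [compile_b :- run_unit, compile_a.]. New: compile_b.
compile_b first appears in round 3.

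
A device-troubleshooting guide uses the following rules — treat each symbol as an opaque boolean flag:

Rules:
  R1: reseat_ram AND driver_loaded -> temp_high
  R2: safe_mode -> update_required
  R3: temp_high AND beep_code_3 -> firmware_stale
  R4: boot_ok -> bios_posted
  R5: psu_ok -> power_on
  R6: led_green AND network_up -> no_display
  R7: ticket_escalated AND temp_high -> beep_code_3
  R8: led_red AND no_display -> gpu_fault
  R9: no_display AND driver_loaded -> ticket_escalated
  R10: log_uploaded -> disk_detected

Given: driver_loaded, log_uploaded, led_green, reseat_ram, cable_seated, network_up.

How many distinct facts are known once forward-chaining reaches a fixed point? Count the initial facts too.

12

Round 1 — R1, R6, R10, derive temp_high, no_display, disk_detected.
Round 2 — R9, derive ticket_escalated.
Round 3 — R7, derive beep_code_3.
Round 4 — R3, derive firmware_stale.
Closure: {beep_code_3, cable_seated, disk_detected, driver_loaded, firmware_stale, led_green, log_uploaded, network_up, no_display, reseat_ram, temp_high, ticket_escalated} — 12 facts.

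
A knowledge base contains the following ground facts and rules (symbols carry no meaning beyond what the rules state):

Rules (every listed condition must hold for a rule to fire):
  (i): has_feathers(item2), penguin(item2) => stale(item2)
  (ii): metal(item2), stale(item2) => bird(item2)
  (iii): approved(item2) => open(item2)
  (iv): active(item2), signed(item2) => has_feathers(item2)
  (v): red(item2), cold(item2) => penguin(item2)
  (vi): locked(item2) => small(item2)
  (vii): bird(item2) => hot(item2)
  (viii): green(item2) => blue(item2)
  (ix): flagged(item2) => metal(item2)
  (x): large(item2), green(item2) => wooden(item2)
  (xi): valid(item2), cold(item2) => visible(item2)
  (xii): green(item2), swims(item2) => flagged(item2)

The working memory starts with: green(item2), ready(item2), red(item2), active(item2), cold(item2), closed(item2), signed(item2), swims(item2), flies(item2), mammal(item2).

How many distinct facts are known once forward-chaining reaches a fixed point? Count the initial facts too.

18

Round 1: (iv) [active(item2), signed(item2) => has_feathers(item2)]; (v) [red(item2), cold(item2) => penguin(item2)]; (viii) [green(item2) => blue(item2)]; (xii) [green(item2), swims(item2) => flagged(item2)]. New: has_feathers(item2), penguin(item2), blue(item2), flagged(item2).
Round 2: (i) [has_feathers(item2), penguin(item2) => stale(item2)]; (ix) [flagged(item2) => metal(item2)]. New: stale(item2), metal(item2).
Round 3: (ii) [metal(item2), stale(item2) => bird(item2)]. New: bird(item2).
Round 4: (vii) [bird(item2) => hot(item2)]. New: hot(item2).
Closure: {active(item2), bird(item2), blue(item2), closed(item2), cold(item2), flagged(item2), flies(item2), green(item2), has_feathers(item2), hot(item2), mammal(item2), metal(item2), penguin(item2), ready(item2), red(item2), signed(item2), stale(item2), swims(item2)} — 18 facts.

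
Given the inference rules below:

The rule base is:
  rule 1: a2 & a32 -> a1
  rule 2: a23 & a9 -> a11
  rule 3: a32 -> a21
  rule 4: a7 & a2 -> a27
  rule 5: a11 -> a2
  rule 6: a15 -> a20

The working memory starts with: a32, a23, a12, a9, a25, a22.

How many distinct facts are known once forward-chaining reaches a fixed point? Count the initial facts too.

Round 1: rule 2 [a23 & a9 -> a11]; rule 3 [a32 -> a21]. New: a11, a21.
Round 2: rule 5 [a11 -> a2]. New: a2.
Round 3: rule 1 [a2 & a32 -> a1]. New: a1.
Closure: {a1, a11, a12, a2, a21, a22, a23, a25, a32, a9} — 10 facts.

10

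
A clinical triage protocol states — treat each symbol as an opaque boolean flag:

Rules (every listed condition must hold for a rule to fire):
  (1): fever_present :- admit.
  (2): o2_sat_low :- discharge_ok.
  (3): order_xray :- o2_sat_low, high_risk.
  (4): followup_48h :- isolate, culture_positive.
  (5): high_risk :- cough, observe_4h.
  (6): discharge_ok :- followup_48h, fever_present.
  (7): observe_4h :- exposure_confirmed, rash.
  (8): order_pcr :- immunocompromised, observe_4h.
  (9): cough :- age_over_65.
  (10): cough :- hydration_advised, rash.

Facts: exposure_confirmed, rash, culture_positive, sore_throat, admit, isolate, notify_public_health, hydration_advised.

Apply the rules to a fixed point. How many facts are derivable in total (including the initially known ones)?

Round 1 fires (1), (4), (7), (10), giving fever_present, followup_48h, observe_4h, cough.
Round 2 fires (5), (6), giving high_risk, discharge_ok.
Round 3 fires (2), giving o2_sat_low.
Round 4 fires (3), giving order_xray.
Closure: {admit, cough, culture_positive, discharge_ok, exposure_confirmed, fever_present, followup_48h, high_risk, hydration_advised, isolate, notify_public_health, o2_sat_low, observe_4h, order_xray, rash, sore_throat} — 16 facts.

16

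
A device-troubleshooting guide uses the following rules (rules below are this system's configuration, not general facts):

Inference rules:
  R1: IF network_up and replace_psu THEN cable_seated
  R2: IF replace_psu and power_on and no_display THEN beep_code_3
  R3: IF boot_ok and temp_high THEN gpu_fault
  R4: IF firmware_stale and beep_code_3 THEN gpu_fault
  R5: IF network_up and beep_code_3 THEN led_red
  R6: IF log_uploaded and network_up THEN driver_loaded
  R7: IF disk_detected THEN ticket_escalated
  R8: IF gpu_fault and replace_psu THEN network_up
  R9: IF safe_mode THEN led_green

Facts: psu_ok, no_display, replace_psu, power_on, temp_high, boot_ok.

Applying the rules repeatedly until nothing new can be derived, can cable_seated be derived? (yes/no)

yes

Round 1 fires R2, R3, giving beep_code_3, gpu_fault.
Round 2 fires R8, giving network_up.
Round 3 fires R1, R5, giving cable_seated, led_red.
cable_seated appears in round 3, so it is derivable.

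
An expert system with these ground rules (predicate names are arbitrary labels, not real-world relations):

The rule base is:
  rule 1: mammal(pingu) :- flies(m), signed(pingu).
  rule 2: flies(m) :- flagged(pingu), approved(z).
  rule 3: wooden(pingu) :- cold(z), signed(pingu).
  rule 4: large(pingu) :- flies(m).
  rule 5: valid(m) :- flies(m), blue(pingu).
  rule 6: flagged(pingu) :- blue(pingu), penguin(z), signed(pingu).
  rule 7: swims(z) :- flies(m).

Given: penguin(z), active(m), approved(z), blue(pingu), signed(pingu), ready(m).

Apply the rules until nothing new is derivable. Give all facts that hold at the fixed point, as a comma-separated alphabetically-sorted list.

Round 1 fires rule 6, giving flagged(pingu).
Round 2 fires rule 2, giving flies(m).
Round 3 fires rule 1, rule 4, rule 5, rule 7, giving mammal(pingu), large(pingu), valid(m), swims(z).

active(m), approved(z), blue(pingu), flagged(pingu), flies(m), large(pingu), mammal(pingu), penguin(z), ready(m), signed(pingu), swims(z), valid(m)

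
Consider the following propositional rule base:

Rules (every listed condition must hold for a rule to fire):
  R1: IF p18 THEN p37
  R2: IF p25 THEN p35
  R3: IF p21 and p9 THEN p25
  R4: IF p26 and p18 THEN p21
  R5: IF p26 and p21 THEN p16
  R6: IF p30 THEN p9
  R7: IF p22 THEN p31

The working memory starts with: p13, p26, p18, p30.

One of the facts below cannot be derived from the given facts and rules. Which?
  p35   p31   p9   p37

Round 1 — R1, R4, R6, derive p37, p21, p9.
Round 2 — R3, R5, derive p25, p16.
Round 3 — R2, derive p35.
Derived: p35 (round 3), p9 (round 1), p37 (round 1). p31 never appears in any round.

p31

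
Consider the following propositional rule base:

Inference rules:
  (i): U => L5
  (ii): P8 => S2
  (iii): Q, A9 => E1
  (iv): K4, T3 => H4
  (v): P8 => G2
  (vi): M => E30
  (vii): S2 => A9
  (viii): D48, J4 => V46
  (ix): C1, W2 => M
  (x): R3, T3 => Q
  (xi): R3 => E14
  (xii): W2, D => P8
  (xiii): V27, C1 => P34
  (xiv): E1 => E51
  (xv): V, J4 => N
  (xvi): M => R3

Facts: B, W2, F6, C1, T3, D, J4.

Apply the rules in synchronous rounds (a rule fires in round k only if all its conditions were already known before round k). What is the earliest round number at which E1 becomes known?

Round 1: (ix) [C1, W2 => M]; (xii) [W2, D => P8]. Adds M, P8.
Round 2: (ii) [P8 => S2]; (v) [P8 => G2]; (vi) [M => E30]; (xvi) [M => R3]. Adds S2, G2, E30, R3.
Round 3: (vii) [S2 => A9]; (x) [R3, T3 => Q]; (xi) [R3 => E14]. Adds A9, Q, E14.
Round 4: (iii) [Q, A9 => E1]. Adds E1.
E1 first appears in round 4.

4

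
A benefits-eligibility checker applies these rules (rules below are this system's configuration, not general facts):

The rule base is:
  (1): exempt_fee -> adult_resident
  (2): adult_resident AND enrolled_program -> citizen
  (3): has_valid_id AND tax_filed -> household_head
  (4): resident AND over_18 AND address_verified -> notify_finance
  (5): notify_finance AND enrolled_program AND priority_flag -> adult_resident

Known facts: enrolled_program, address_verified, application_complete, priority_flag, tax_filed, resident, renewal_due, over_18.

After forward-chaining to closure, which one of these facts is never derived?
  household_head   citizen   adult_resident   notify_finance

Round 1 fires (4), giving notify_finance.
Round 2 fires (5), giving adult_resident.
Round 3 fires (2), giving citizen.
Derived: adult_resident (round 2), citizen (round 3), notify_finance (round 1). household_head never appears in any round.

household_head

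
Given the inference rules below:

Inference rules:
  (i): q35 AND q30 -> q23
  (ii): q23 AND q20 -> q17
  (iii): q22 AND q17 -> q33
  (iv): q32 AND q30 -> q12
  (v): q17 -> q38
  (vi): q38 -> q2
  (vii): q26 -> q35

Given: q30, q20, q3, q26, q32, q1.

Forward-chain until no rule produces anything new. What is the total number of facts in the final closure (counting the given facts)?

12

Round 1: (iv) [q32 AND q30 -> q12]; (vii) [q26 -> q35]. New: q12, q35.
Round 2: (i) [q35 AND q30 -> q23]. New: q23.
Round 3: (ii) [q23 AND q20 -> q17]. New: q17.
Round 4: (v) [q17 -> q38]. New: q38.
Round 5: (vi) [q38 -> q2]. New: q2.
Closure: {q1, q12, q17, q2, q20, q23, q26, q3, q30, q32, q35, q38} — 12 facts.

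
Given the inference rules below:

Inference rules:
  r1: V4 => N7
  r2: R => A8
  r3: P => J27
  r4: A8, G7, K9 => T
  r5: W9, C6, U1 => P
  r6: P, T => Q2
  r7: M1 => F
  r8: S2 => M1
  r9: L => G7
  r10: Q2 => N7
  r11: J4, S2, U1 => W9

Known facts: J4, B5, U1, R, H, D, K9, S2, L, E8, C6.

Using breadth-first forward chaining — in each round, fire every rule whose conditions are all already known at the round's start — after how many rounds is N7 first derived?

Round 1: r2 [R => A8]; r8 [S2 => M1]; r9 [L => G7]; r11 [J4, S2, U1 => W9]. New: A8, M1, G7, W9.
Round 2: r4 [A8, G7, K9 => T]; r5 [W9, C6, U1 => P]; r7 [M1 => F]. New: T, P, F.
Round 3: r3 [P => J27]; r6 [P, T => Q2]. New: J27, Q2.
Round 4: r10 [Q2 => N7]. New: N7.
N7 first appears in round 4.

4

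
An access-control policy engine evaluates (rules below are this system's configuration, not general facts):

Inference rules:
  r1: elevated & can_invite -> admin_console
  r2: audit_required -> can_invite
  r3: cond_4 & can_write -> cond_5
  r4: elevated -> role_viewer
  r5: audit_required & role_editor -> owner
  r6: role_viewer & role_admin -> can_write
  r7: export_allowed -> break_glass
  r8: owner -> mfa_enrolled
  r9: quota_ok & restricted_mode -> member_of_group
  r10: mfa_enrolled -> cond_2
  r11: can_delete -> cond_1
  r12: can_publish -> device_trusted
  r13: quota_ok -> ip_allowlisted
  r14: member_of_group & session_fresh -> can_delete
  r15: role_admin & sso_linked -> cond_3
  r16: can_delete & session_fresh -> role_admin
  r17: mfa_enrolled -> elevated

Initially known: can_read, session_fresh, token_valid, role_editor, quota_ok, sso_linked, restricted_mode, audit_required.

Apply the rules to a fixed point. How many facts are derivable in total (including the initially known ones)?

Round 1 — r2, r5, r9, r13, derive can_invite, owner, member_of_group, ip_allowlisted.
Round 2 — r8, r14, derive mfa_enrolled, can_delete.
Round 3 — r10, r11, r16, r17, derive cond_2, cond_1, role_admin, elevated.
Round 4 — r1, r4, r15, derive admin_console, role_viewer, cond_3.
Round 5 — r6, derive can_write.
Closure: {admin_console, audit_required, can_delete, can_invite, can_read, can_write, cond_1, cond_2, cond_3, elevated, ip_allowlisted, member_of_group, mfa_enrolled, owner, quota_ok, restricted_mode, role_admin, role_editor, role_viewer, session_fresh, sso_linked, token_valid} — 22 facts.

22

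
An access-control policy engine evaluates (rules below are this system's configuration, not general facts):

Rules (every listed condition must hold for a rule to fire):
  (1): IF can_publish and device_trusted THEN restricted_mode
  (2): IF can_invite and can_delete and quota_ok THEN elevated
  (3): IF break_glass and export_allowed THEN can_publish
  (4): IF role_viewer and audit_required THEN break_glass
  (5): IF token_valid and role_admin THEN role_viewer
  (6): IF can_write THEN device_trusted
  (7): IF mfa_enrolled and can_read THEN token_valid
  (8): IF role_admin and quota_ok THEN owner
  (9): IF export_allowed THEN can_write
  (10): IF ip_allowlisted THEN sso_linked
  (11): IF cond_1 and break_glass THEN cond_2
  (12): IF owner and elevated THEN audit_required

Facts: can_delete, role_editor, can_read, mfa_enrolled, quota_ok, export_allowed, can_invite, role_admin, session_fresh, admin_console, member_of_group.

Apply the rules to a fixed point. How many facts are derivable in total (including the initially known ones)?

Round 1 fires (2), (7), (8), (9), giving elevated, token_valid, owner, can_write.
Round 2 fires (5), (6), (12), giving role_viewer, device_trusted, audit_required.
Round 3 fires (4), giving break_glass.
Round 4 fires (3), giving can_publish.
Round 5 fires (1), giving restricted_mode.
Closure: {admin_console, audit_required, break_glass, can_delete, can_invite, can_publish, can_read, can_write, device_trusted, elevated, export_allowed, member_of_group, mfa_enrolled, owner, quota_ok, restricted_mode, role_admin, role_editor, role_viewer, session_fresh, token_valid} — 21 facts.

21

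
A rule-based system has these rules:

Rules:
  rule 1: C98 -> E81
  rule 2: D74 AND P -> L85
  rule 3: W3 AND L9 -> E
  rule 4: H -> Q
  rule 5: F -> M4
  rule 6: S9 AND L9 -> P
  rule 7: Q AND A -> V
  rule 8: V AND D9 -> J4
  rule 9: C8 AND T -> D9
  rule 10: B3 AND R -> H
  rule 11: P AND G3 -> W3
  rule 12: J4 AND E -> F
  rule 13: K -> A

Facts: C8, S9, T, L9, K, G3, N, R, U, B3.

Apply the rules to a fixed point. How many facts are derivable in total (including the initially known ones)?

Round 1: rule 6 [S9 AND L9 -> P]; rule 9 [C8 AND T -> D9]; rule 10 [B3 AND R -> H]; rule 13 [K -> A]. Adds P, D9, H, A.
Round 2: rule 4 [H -> Q]; rule 11 [P AND G3 -> W3]. Adds Q, W3.
Round 3: rule 3 [W3 AND L9 -> E]; rule 7 [Q AND A -> V]. Adds E, V.
Round 4: rule 8 [V AND D9 -> J4]. Adds J4.
Round 5: rule 12 [J4 AND E -> F]. Adds F.
Round 6: rule 5 [F -> M4]. Adds M4.
Closure: {A, B3, C8, D9, E, F, G3, H, J4, K, L9, M4, N, P, Q, R, S9, T, U, V, W3} — 21 facts.

21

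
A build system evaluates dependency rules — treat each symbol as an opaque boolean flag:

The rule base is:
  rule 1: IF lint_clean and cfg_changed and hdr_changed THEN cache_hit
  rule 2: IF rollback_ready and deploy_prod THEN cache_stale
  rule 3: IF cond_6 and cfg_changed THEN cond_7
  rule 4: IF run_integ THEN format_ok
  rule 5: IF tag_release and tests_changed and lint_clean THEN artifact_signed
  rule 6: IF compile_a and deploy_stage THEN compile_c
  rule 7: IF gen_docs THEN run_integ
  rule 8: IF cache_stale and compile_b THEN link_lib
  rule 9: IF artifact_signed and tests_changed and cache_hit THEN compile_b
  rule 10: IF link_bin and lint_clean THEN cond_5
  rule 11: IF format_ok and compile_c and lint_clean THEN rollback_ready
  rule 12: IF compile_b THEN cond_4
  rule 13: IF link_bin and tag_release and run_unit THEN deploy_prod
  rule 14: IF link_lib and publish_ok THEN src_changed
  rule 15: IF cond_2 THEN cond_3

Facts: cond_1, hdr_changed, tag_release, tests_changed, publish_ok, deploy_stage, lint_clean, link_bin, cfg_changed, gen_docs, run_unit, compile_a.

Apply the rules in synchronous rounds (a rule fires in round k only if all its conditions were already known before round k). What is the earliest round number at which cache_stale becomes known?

4

Round 1: rule 1 [IF lint_clean and cfg_changed and hdr_changed THEN cache_hit]; rule 5 [IF tag_release and tests_changed and lint_clean THEN artifact_signed]; rule 6 [IF compile_a and deploy_stage THEN compile_c]; rule 7 [IF gen_docs THEN run_integ]; rule 10 [IF link_bin and lint_clean THEN cond_5]; rule 13 [IF link_bin and tag_release and run_unit THEN deploy_prod]. Adds cache_hit, artifact_signed, compile_c, run_integ, cond_5, deploy_prod.
Round 2: rule 4 [IF run_integ THEN format_ok]; rule 9 [IF artifact_signed and tests_changed and cache_hit THEN compile_b]. Adds format_ok, compile_b.
Round 3: rule 11 [IF format_ok and compile_c and lint_clean THEN rollback_ready]; rule 12 [IF compile_b THEN cond_4]. Adds rollback_ready, cond_4.
Round 4: rule 2 [IF rollback_ready and deploy_prod THEN cache_stale]. Adds cache_stale.
cache_stale first appears in round 4.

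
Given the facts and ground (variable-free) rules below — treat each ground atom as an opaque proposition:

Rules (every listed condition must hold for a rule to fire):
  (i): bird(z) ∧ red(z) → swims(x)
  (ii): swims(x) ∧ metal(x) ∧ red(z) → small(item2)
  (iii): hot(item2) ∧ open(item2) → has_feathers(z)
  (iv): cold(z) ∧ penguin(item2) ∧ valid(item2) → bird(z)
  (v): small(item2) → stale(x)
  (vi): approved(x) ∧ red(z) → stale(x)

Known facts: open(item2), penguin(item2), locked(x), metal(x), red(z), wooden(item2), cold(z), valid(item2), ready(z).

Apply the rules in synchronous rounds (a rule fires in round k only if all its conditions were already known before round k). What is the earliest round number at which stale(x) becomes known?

Round 1 fires (iv), giving bird(z).
Round 2 fires (i), giving swims(x).
Round 3 fires (ii), giving small(item2).
Round 4 fires (v), giving stale(x).
stale(x) first appears in round 4.

4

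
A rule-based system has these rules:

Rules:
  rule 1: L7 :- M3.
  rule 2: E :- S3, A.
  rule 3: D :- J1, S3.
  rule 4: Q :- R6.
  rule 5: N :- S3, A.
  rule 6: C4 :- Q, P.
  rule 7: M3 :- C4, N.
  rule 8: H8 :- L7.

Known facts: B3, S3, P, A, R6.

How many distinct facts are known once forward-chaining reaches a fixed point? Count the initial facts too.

12

Round 1: rule 2 [E :- S3, A.]; rule 4 [Q :- R6.]; rule 5 [N :- S3, A.]. Adds E, Q, N.
Round 2: rule 6 [C4 :- Q, P.]. Adds C4.
Round 3: rule 7 [M3 :- C4, N.]. Adds M3.
Round 4: rule 1 [L7 :- M3.]. Adds L7.
Round 5: rule 8 [H8 :- L7.]. Adds H8.
Closure: {A, B3, C4, E, H8, L7, M3, N, P, Q, R6, S3} — 12 facts.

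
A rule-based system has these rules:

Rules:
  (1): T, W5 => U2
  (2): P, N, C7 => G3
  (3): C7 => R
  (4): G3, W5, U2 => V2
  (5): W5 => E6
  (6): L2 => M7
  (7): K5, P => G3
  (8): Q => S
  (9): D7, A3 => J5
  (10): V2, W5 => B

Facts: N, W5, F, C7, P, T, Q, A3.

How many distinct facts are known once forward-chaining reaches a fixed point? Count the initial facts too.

Round 1 — (1), (2), (3), (5), (8), derive U2, G3, R, E6, S.
Round 2 — (4), derive V2.
Round 3 — (10), derive B.
Closure: {A3, B, C7, E6, F, G3, N, P, Q, R, S, T, U2, V2, W5} — 15 facts.

15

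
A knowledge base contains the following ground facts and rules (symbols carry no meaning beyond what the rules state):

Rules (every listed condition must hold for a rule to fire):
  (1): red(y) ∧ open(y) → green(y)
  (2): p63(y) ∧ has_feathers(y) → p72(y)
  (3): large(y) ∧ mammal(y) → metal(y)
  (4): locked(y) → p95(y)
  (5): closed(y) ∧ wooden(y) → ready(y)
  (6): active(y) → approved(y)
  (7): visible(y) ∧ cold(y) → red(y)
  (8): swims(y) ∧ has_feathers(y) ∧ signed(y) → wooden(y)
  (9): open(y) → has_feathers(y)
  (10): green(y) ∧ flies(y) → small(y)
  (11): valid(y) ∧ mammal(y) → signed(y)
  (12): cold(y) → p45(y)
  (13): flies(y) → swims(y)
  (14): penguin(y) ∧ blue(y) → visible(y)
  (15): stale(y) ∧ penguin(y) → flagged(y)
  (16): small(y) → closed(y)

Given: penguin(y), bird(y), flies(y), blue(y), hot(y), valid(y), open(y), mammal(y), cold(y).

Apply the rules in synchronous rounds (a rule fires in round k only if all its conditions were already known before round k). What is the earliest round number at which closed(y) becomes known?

5

Round 1: (9) [open(y) → has_feathers(y)]; (11) [valid(y) ∧ mammal(y) → signed(y)]; (12) [cold(y) → p45(y)]; (13) [flies(y) → swims(y)]; (14) [penguin(y) ∧ blue(y) → visible(y)]. New: has_feathers(y), signed(y), p45(y), swims(y), visible(y).
Round 2: (7) [visible(y) ∧ cold(y) → red(y)]; (8) [swims(y) ∧ has_feathers(y) ∧ signed(y) → wooden(y)]. New: red(y), wooden(y).
Round 3: (1) [red(y) ∧ open(y) → green(y)]. New: green(y).
Round 4: (10) [green(y) ∧ flies(y) → small(y)]. New: small(y).
Round 5: (16) [small(y) → closed(y)]. New: closed(y).
closed(y) first appears in round 5.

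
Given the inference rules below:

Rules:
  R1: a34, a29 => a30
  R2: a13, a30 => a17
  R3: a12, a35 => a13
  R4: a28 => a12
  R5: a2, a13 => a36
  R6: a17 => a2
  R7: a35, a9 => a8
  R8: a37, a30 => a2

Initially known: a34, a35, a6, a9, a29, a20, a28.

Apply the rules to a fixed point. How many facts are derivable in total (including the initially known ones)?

14

Round 1: R1 [a34, a29 => a30]; R4 [a28 => a12]; R7 [a35, a9 => a8]. New: a30, a12, a8.
Round 2: R3 [a12, a35 => a13]. New: a13.
Round 3: R2 [a13, a30 => a17]. New: a17.
Round 4: R6 [a17 => a2]. New: a2.
Round 5: R5 [a2, a13 => a36]. New: a36.
Closure: {a12, a13, a17, a2, a20, a28, a29, a30, a34, a35, a36, a6, a8, a9} — 14 facts.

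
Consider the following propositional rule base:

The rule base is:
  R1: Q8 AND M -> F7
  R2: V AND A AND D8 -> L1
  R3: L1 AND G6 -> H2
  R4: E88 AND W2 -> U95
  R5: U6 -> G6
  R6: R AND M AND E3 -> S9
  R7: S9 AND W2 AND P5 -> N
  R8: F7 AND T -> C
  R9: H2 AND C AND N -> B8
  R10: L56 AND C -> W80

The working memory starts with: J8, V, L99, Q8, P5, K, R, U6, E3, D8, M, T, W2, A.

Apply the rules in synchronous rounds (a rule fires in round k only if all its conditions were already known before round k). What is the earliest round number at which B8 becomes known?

Round 1: R1 [Q8 AND M -> F7]; R2 [V AND A AND D8 -> L1]; R5 [U6 -> G6]; R6 [R AND M AND E3 -> S9]. Adds F7, L1, G6, S9.
Round 2: R3 [L1 AND G6 -> H2]; R7 [S9 AND W2 AND P5 -> N]; R8 [F7 AND T -> C]. Adds H2, N, C.
Round 3: R9 [H2 AND C AND N -> B8]. Adds B8.
B8 first appears in round 3.

3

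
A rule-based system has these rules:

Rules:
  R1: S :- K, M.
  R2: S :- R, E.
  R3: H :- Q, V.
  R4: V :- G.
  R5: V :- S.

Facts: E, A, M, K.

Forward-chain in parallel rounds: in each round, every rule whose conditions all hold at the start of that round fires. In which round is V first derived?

2

Round 1 — R1, derive S.
Round 2 — R5, derive V.
V first appears in round 2.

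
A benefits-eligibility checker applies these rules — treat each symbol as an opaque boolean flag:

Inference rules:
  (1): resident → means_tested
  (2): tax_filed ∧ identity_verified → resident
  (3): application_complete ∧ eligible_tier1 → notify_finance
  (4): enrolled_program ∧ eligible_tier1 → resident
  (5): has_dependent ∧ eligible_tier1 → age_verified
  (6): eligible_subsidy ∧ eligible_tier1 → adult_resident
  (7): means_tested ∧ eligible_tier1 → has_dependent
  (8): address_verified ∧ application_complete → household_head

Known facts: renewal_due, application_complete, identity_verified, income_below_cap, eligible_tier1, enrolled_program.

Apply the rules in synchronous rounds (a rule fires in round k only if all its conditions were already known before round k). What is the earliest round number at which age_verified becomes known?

4

Round 1: (3) [application_complete ∧ eligible_tier1 → notify_finance]; (4) [enrolled_program ∧ eligible_tier1 → resident]. Adds notify_finance, resident.
Round 2: (1) [resident → means_tested]. Adds means_tested.
Round 3: (7) [means_tested ∧ eligible_tier1 → has_dependent]. Adds has_dependent.
Round 4: (5) [has_dependent ∧ eligible_tier1 → age_verified]. Adds age_verified.
age_verified first appears in round 4.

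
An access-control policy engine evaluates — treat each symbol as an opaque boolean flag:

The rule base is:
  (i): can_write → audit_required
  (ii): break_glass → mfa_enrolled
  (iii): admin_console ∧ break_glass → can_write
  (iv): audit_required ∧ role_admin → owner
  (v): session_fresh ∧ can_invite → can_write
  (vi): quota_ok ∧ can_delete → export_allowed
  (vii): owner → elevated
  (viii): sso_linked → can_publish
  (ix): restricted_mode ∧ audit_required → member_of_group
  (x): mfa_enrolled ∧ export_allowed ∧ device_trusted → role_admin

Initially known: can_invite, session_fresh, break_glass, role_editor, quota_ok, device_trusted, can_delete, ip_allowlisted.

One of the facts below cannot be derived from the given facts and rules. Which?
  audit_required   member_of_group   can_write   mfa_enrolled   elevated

member_of_group

Round 1 fires (ii), (v), (vi), giving mfa_enrolled, can_write, export_allowed.
Round 2 fires (i), (x), giving audit_required, role_admin.
Round 3 fires (iv), giving owner.
Round 4 fires (vii), giving elevated.
Derived: audit_required (round 2), mfa_enrolled (round 1), can_write (round 1), elevated (round 4). member_of_group never appears in any round.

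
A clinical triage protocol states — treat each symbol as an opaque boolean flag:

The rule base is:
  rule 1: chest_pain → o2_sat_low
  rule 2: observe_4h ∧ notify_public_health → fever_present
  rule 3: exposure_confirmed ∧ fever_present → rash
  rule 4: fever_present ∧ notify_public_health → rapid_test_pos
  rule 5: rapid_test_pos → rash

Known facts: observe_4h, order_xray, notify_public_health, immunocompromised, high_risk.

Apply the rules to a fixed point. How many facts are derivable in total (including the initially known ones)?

8

Round 1: rule 2 [observe_4h ∧ notify_public_health → fever_present]. New: fever_present.
Round 2: rule 4 [fever_present ∧ notify_public_health → rapid_test_pos]. New: rapid_test_pos.
Round 3: rule 5 [rapid_test_pos → rash]. New: rash.
Closure: {fever_present, high_risk, immunocompromised, notify_public_health, observe_4h, order_xray, rapid_test_pos, rash} — 8 facts.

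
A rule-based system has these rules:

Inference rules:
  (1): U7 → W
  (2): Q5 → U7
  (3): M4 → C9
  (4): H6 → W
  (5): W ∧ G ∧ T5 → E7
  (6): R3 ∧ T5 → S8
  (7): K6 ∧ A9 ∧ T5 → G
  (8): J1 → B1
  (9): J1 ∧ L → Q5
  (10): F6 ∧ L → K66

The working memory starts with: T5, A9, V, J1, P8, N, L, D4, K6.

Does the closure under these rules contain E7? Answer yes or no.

yes

Round 1: (7) [K6 ∧ A9 ∧ T5 → G]; (8) [J1 → B1]; (9) [J1 ∧ L → Q5]. Adds G, B1, Q5.
Round 2: (2) [Q5 → U7]. Adds U7.
Round 3: (1) [U7 → W]. Adds W.
Round 4: (5) [W ∧ G ∧ T5 → E7]. Adds E7.
E7 appears in round 4, so it is derivable.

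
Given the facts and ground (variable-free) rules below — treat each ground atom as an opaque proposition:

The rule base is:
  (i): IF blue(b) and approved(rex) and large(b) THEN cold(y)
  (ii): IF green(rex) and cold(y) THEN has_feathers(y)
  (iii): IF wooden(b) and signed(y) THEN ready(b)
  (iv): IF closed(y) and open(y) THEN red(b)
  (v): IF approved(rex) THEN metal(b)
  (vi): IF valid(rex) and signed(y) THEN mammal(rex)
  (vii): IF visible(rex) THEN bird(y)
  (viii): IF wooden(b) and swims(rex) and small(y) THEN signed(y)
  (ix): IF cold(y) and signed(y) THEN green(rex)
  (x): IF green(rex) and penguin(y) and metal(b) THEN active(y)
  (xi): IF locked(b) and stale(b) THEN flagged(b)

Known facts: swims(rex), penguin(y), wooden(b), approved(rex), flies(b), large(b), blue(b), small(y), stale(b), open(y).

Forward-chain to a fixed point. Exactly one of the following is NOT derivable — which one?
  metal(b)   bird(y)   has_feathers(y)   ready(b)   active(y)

Round 1: (i) [IF blue(b) and approved(rex) and large(b) THEN cold(y)]; (v) [IF approved(rex) THEN metal(b)]; (viii) [IF wooden(b) and swims(rex) and small(y) THEN signed(y)]. New: cold(y), metal(b), signed(y).
Round 2: (iii) [IF wooden(b) and signed(y) THEN ready(b)]; (ix) [IF cold(y) and signed(y) THEN green(rex)]. New: ready(b), green(rex).
Round 3: (ii) [IF green(rex) and cold(y) THEN has_feathers(y)]; (x) [IF green(rex) and penguin(y) and metal(b) THEN active(y)]. New: has_feathers(y), active(y).
Derived: metal(b) (round 1), active(y) (round 3), ready(b) (round 2), has_feathers(y) (round 3). bird(y) never appears in any round.

bird(y)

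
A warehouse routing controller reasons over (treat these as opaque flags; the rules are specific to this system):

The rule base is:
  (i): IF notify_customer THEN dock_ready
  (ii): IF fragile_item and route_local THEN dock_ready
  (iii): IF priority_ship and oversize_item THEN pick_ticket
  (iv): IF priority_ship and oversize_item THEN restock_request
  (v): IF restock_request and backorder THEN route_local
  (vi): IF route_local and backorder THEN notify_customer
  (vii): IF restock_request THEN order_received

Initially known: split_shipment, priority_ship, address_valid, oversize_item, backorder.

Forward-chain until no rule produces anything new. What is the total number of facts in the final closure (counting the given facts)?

Round 1 fires (iii), (iv), giving pick_ticket, restock_request.
Round 2 fires (v), (vii), giving route_local, order_received.
Round 3 fires (vi), giving notify_customer.
Round 4 fires (i), giving dock_ready.
Closure: {address_valid, backorder, dock_ready, notify_customer, order_received, oversize_item, pick_ticket, priority_ship, restock_request, route_local, split_shipment} — 11 facts.

11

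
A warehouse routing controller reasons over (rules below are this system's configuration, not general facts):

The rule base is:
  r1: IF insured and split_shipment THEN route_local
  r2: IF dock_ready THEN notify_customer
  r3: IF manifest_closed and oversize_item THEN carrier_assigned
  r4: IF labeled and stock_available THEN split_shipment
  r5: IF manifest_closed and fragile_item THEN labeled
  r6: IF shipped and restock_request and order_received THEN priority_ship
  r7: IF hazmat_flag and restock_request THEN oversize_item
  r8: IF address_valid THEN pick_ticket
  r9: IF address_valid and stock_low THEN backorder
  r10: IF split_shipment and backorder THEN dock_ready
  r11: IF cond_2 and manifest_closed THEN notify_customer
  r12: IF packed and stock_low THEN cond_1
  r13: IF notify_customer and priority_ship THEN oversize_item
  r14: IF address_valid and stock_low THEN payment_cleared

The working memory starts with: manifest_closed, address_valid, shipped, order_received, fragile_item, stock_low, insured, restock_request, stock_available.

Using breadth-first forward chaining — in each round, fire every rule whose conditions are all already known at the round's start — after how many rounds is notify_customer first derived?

Round 1 — r5, r6, r8, r9, r14, derive labeled, priority_ship, pick_ticket, backorder, payment_cleared.
Round 2 — r4, derive split_shipment.
Round 3 — r1, r10, derive route_local, dock_ready.
Round 4 — r2, derive notify_customer.
notify_customer first appears in round 4.

4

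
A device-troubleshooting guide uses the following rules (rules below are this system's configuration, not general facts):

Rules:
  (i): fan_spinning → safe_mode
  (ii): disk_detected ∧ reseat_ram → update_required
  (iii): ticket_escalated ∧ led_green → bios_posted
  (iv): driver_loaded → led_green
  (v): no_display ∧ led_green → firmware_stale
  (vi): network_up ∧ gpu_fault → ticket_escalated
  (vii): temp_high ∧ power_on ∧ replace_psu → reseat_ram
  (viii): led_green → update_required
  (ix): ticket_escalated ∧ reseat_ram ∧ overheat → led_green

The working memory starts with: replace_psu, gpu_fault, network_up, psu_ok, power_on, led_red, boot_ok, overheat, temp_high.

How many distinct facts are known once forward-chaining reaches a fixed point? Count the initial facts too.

14

[1] (vi) [network_up ∧ gpu_fault → ticket_escalated]; (vii) [temp_high ∧ power_on ∧ replace_psu → reseat_ram]. ⇒ new: ticket_escalated, reseat_ram.
[2] (ix) [ticket_escalated ∧ reseat_ram ∧ overheat → led_green]. ⇒ new: led_green.
[3] (iii) [ticket_escalated ∧ led_green → bios_posted]; (viii) [led_green → update_required]. ⇒ new: bios_posted, update_required.
Closure: {bios_posted, boot_ok, gpu_fault, led_green, led_red, network_up, overheat, power_on, psu_ok, replace_psu, reseat_ram, temp_high, ticket_escalated, update_required} — 14 facts.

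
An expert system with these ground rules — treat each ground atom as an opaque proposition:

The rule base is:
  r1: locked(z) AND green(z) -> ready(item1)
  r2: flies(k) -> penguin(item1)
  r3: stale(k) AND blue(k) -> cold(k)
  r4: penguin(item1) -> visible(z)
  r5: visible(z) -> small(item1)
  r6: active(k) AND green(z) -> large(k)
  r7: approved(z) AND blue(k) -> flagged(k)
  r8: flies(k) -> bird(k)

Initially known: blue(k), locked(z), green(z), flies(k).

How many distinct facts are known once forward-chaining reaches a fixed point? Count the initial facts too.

Round 1: r1 [locked(z) AND green(z) -> ready(item1)]; r2 [flies(k) -> penguin(item1)]; r8 [flies(k) -> bird(k)]. New: ready(item1), penguin(item1), bird(k).
Round 2: r4 [penguin(item1) -> visible(z)]. New: visible(z).
Round 3: r5 [visible(z) -> small(item1)]. New: small(item1).
Closure: {bird(k), blue(k), flies(k), green(z), locked(z), penguin(item1), ready(item1), small(item1), visible(z)} — 9 facts.

9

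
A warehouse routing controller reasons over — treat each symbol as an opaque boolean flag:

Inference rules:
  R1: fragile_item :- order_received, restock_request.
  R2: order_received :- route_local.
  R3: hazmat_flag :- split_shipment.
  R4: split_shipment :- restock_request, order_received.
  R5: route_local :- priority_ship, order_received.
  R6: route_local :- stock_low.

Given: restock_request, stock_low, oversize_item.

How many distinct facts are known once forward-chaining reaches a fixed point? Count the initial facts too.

8

Round 1 fires R6, giving route_local.
Round 2 fires R2, giving order_received.
Round 3 fires R1, R4, giving fragile_item, split_shipment.
Round 4 fires R3, giving hazmat_flag.
Closure: {fragile_item, hazmat_flag, order_received, oversize_item, restock_request, route_local, split_shipment, stock_low} — 8 facts.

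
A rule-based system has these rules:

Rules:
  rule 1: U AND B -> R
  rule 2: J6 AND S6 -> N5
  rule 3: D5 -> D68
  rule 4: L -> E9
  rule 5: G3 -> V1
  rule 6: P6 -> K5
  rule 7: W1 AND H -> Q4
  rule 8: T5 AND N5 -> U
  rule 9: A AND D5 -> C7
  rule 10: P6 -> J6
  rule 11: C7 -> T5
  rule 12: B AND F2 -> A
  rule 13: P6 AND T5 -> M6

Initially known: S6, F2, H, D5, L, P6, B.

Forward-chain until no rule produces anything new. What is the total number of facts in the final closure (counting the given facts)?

18

Round 1 — rule 3, rule 4, rule 6, rule 10, rule 12, derive D68, E9, K5, J6, A.
Round 2 — rule 2, rule 9, derive N5, C7.
Round 3 — rule 11, derive T5.
Round 4 — rule 8, rule 13, derive U, M6.
Round 5 — rule 1, derive R.
Closure: {A, B, C7, D5, D68, E9, F2, H, J6, K5, L, M6, N5, P6, R, S6, T5, U} — 18 facts.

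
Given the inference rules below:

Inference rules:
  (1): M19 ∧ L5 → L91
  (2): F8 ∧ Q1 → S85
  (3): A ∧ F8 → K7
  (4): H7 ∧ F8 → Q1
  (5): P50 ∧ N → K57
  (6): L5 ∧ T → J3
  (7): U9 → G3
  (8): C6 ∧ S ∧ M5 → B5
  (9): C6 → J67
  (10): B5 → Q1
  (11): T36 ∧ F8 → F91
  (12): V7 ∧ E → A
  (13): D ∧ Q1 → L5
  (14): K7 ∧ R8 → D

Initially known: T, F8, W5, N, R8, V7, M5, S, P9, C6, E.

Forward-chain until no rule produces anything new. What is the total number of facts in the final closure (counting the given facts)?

Round 1: (8) [C6 ∧ S ∧ M5 → B5]; (9) [C6 → J67]; (12) [V7 ∧ E → A]. New: B5, J67, A.
Round 2: (3) [A ∧ F8 → K7]; (10) [B5 → Q1]. New: K7, Q1.
Round 3: (2) [F8 ∧ Q1 → S85]; (14) [K7 ∧ R8 → D]. New: S85, D.
Round 4: (13) [D ∧ Q1 → L5]. New: L5.
Round 5: (6) [L5 ∧ T → J3]. New: J3.
Closure: {A, B5, C6, D, E, F8, J3, J67, K7, L5, M5, N, P9, Q1, R8, S, S85, T, V7, W5} — 20 facts.

20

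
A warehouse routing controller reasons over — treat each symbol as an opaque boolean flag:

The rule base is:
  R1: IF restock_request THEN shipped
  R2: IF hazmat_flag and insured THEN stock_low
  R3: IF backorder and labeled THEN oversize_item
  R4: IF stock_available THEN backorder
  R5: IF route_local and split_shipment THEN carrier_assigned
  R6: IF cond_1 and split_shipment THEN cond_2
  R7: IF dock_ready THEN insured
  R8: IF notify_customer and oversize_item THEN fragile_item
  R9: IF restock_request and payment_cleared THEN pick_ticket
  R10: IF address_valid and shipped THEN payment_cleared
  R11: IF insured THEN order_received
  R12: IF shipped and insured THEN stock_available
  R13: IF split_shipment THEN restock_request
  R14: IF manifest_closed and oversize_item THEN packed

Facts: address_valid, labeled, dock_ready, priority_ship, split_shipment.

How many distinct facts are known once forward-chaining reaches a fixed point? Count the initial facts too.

[1] R7 [IF dock_ready THEN insured]; R13 [IF split_shipment THEN restock_request]. ⇒ new: insured, restock_request.
[2] R1 [IF restock_request THEN shipped]; R11 [IF insured THEN order_received]. ⇒ new: shipped, order_received.
[3] R10 [IF address_valid and shipped THEN payment_cleared]; R12 [IF shipped and insured THEN stock_available]. ⇒ new: payment_cleared, stock_available.
[4] R4 [IF stock_available THEN backorder]; R9 [IF restock_request and payment_cleared THEN pick_ticket]. ⇒ new: backorder, pick_ticket.
[5] R3 [IF backorder and labeled THEN oversize_item]. ⇒ new: oversize_item.
Closure: {address_valid, backorder, dock_ready, insured, labeled, order_received, oversize_item, payment_cleared, pick_ticket, priority_ship, restock_request, shipped, split_shipment, stock_available} — 14 facts.

14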